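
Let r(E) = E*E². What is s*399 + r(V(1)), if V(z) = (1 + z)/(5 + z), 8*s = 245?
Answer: 2639393/216 ≈ 12219.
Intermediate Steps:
s = 245/8 (s = (⅛)*245 = 245/8 ≈ 30.625)
V(z) = (1 + z)/(5 + z)
r(E) = E³
s*399 + r(V(1)) = (245/8)*399 + ((1 + 1)/(5 + 1))³ = 97755/8 + (2/6)³ = 97755/8 + ((⅙)*2)³ = 97755/8 + (⅓)³ = 97755/8 + 1/27 = 2639393/216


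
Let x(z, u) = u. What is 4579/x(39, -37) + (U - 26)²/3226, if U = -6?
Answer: -7366983/59681 ≈ -123.44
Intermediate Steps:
4579/x(39, -37) + (U - 26)²/3226 = 4579/(-37) + (-6 - 26)²/3226 = 4579*(-1/37) + (-32)²*(1/3226) = -4579/37 + 1024*(1/3226) = -4579/37 + 512/1613 = -7366983/59681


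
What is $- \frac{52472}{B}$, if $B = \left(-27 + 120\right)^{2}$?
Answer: $- \frac{52472}{8649} \approx -6.0668$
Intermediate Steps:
$B = 8649$ ($B = 93^{2} = 8649$)
$- \frac{52472}{B} = - \frac{52472}{8649}$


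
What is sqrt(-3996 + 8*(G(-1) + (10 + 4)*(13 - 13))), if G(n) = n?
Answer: 2*I*sqrt(1001) ≈ 63.277*I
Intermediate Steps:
sqrt(-3996 + 8*(G(-1) + (10 + 4)*(13 - 13))) = sqrt(-3996 + 8*(-1 + (10 + 4)*(13 - 13))) = sqrt(-3996 + 8*(-1 + 14*0)) = sqrt(-3996 + 8*(-1 + 0)) = sqrt(-3996 + 8*(-1)) = sqrt(-3996 - 8) = sqrt(-4004) = 2*I*sqrt(1001)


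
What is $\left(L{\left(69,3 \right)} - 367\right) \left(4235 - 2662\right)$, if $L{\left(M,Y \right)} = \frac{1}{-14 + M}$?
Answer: $- \frac{2886312}{5} \approx -5.7726 \cdot 10^{5}$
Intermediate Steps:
$\left(L{\left(69,3 \right)} - 367\right) \left(4235 - 2662\right) = \left(\frac{1}{-14 + 69} - 367\right) \left(4235 - 2662\right) = \left(\frac{1}{55} - 367\right) 1573 = \left(- \frac{20184}{55}\right) 1573 = - \frac{2886312}{5}$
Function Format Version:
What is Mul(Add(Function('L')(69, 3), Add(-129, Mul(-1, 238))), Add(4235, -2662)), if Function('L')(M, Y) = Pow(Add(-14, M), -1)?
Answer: Rational(-2886312, 5) ≈ -5.7726e+5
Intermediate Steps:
Mul(Add(Function('L')(69, 3), Add(-129, Mul(-1, 238))), Add(4235, -2662)) = Mul(Add(Pow(Add(-14, 69), -1), Add(-129, Mul(-1, 238))), Add(4235, -2662)) = Mul(Add(Pow(55, -1), Add(-129, -238)), 1573) = Mul(Add(Rational(1, 55), -367), 1573) = Mul(Rational(-20184, 55), 1573) = Rational(-2886312, 5)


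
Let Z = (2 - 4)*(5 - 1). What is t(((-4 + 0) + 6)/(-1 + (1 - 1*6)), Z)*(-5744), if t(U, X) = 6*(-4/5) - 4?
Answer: 252736/5 ≈ 50547.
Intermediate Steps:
Z = -8 (Z = -2*4 = -8)
t(U, X) = -44/5 (t(U, X) = 6*(-4*1/5) - 4 = 6*(-4/5) - 4 = -24/5 - 4 = -44/5)
t(((-4 + 0) + 6)/(-1 + (1 - 1*6)), Z)*(-5744) = -44/5*(-5744) = 252736/5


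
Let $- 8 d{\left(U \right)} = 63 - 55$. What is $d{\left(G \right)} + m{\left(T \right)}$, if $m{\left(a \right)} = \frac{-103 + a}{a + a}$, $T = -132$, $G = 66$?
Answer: $- \frac{29}{264} \approx -0.10985$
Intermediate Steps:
$d{\left(U \right)} = -1$ ($d{\left(U \right)} = - \frac{63 - 55}{8} = \left(- \frac{1}{8}\right) 8 = -1$)
$m{\left(a \right)} = \frac{-103 + a}{2 a}$
$d{\left(G \right)} + m{\left(T \right)} = -1 + \frac{-103 - 132}{2 \left(-132\right)} = -1 + \frac{1}{2} \left(- \frac{1}{132}\right) \left(-235\right) = -1 + \frac{235}{264} = - \frac{29}{264}$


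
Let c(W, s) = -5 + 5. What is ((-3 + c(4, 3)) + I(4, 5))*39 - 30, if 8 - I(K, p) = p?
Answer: -30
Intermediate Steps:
I(K, p) = 8 - p
c(W, s) = 0
((-3 + c(4, 3)) + I(4, 5))*39 - 30 = ((-3 + 0) + (8 - 1*5))*39 - 30 = (-3 + (8 - 5))*39 - 30 = (-3 + 3)*39 - 30 = 0*39 - 30 = 0 - 30 = -30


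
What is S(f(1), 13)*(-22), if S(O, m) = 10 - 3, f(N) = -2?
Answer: -154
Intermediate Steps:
S(O, m) = 7
S(f(1), 13)*(-22) = 7*(-22) = -154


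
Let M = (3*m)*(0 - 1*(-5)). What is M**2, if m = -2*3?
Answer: 8100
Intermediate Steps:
m = -6
M = -90 (M = (3*(-6))*(0 - 1*(-5)) = -18*(0 + 5) = -18*5 = -90)
M**2 = (-90)**2 = 8100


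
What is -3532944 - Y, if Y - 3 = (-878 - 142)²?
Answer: -4573347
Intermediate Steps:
Y = 1040403 (Y = 3 + (-878 - 142)² = 3 + (-1020)² = 3 + 1040400 = 1040403)
-3532944 - Y = -3532944 - 1*1040403 = -3532944 - 1040403 = -4573347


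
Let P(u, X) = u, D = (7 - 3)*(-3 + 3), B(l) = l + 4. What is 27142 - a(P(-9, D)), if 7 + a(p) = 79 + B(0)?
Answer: 27066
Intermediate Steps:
B(l) = 4 + l
D = 0 (D = 4*0 = 0)
a(p) = 76 (a(p) = -7 + (79 + (4 + 0)) = -7 + (79 + 4) = -7 + 83 = 76)
27142 - a(P(-9, D)) = 27142 - 1*76 = 27142 - 76 = 27066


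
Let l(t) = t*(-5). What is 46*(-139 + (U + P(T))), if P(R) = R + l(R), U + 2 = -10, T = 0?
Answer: -6946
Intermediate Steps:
l(t) = -5*t
U = -12 (U = -2 - 10 = -12)
P(R) = -4*R (P(R) = R - 5*R = -4*R)
46*(-139 + (U + P(T))) = 46*(-139 + (-12 - 4*0)) = 46*(-139 + (-12 + 0)) = 46*(-139 - 12) = 46*(-151) = -6946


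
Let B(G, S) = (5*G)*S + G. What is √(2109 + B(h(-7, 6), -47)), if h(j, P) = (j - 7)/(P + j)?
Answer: I*√1167 ≈ 34.161*I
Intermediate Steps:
h(j, P) = (-7 + j)/(P + j)
B(G, S) = G + 5*G*S (B(G, S) = 5*G*S + G = G + 5*G*S)
√(2109 + B(h(-7, 6), -47)) = √(2109 + ((-7 - 7)/(6 - 7))*(1 + 5*(-47))) = √(2109 + (-14/(-1))*(1 - 235)) = √(2109 - 1*(-14)*(-234)) = √(2109 + 14*(-234)) = √(2109 - 3276) = √(-1167) = I*√1167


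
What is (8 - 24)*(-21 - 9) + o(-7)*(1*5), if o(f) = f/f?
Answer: 485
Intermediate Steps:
o(f) = 1
(8 - 24)*(-21 - 9) + o(-7)*(1*5) = (8 - 24)*(-21 - 9) + 1*(1*5) = -16*(-30) + 1*5 = 480 + 5 = 485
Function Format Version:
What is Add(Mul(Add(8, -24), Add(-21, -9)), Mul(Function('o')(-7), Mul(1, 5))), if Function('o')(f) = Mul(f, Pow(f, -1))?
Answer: 485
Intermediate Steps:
Function('o')(f) = 1
Add(Mul(Add(8, -24), Add(-21, -9)), Mul(Function('o')(-7), Mul(1, 5))) = Add(Mul(Add(8, -24), Add(-21, -9)), Mul(1, Mul(1, 5))) = Add(Mul(-16, -30), Mul(1, 5)) = Add(480, 5) = 485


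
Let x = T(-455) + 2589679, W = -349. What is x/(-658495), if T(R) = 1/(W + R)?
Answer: -416420383/105885996 ≈ -3.9327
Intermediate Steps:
T(R) = 1/(-349 + R)
x = 2082101915/804 (x = 1/(-349 - 455) + 2589679 = 1/(-804) + 2589679 = -1/804 + 2589679 = 2082101915/804 ≈ 2.5897e+6)
x/(-658495) = (2082101915/804)/(-658495) = (2082101915/804)*(-1/658495) = -416420383/105885996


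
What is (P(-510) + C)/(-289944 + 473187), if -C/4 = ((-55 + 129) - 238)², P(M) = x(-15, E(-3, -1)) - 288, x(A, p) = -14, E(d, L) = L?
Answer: -35962/61081 ≈ -0.58876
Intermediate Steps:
P(M) = -302 (P(M) = -14 - 288 = -302)
C = -107584 (C = -4*((-55 + 129) - 238)² = -4*(74 - 238)² = -4*(-164)² = -4*26896 = -107584)
(P(-510) + C)/(-289944 + 473187) = (-302 - 107584)/(-289944 + 473187) = -107886/183243 = -107886*1/183243 = -35962/61081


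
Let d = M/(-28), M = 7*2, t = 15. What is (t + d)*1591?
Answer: 46139/2 ≈ 23070.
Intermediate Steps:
M = 14
d = -½ (d = 14/(-28) = 14*(-1/28) = -½ ≈ -0.50000)
(t + d)*1591 = (15 - ½)*1591 = (29/2)*1591 = 46139/2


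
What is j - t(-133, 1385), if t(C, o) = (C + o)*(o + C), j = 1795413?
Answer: 227909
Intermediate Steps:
t(C, o) = (C + o)² (t(C, o) = (C + o)*(C + o) = (C + o)²)
j - t(-133, 1385) = 1795413 - (-133 + 1385)² = 1795413 - 1*1252² = 1795413 - 1*1567504 = 1795413 - 1567504 = 227909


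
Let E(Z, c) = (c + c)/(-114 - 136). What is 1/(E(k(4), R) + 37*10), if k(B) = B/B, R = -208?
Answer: 125/46458 ≈ 0.0026906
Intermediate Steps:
k(B) = 1
E(Z, c) = -c/125 (E(Z, c) = (2*c)/(-250) = (2*c)*(-1/250) = -c/125)
1/(E(k(4), R) + 37*10) = 1/(-1/125*(-208) + 37*10) = 1/(208/125 + 370) = 1/(46458/125) = 125/46458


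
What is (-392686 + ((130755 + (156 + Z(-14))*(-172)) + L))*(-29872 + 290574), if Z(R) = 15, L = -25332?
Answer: -82557805850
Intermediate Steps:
(-392686 + ((130755 + (156 + Z(-14))*(-172)) + L))*(-29872 + 290574) = (-392686 + ((130755 + (156 + 15)*(-172)) - 25332))*(-29872 + 290574) = (-392686 + ((130755 + 171*(-172)) - 25332))*260702 = (-392686 + ((130755 - 29412) - 25332))*260702 = (-392686 + (101343 - 25332))*260702 = (-392686 + 76011)*260702 = -316675*260702 = -82557805850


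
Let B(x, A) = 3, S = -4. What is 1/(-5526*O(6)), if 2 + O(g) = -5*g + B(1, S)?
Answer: 1/160254 ≈ 6.2401e-6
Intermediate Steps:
O(g) = 1 - 5*g (O(g) = -2 + (-5*g + 3) = -2 + (3 - 5*g) = 1 - 5*g)
1/(-5526*O(6)) = 1/(-5526*(1 - 5*6)) = 1/(-5526*(1 - 30)) = 1/(-5526*(-29)) = 1/160254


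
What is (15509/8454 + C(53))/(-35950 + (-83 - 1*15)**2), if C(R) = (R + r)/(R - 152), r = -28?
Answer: -441347/7350059772 ≈ -6.0047e-5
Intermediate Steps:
C(R) = (-28 + R)/(-152 + R) (C(R) = (R - 28)/(R - 152) = (-28 + R)/(-152 + R))
(15509/8454 + C(53))/(-35950 + (-83 - 1*15)**2) = (15509/8454 + (-28 + 53)/(-152 + 53))/(-35950 + (-83 - 1*15)**2) = (15509*(1/8454) + 25/(-99))/(-35950 + (-83 - 15)**2) = (15509/8454 - 1/99*25)/(-35950 + (-98)**2) = (15509/8454 - 25/99)/(-35950 + 9604) = (441347/278982)/(-26346) = (441347/278982)*(-1/26346) = -441347/7350059772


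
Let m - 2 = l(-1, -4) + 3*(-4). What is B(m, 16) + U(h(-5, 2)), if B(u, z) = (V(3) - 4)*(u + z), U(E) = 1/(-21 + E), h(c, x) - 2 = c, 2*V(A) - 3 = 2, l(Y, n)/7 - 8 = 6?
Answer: -3745/24 ≈ -156.04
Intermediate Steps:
l(Y, n) = 98 (l(Y, n) = 56 + 7*6 = 56 + 42 = 98)
V(A) = 5/2 (V(A) = 3/2 + (½)*2 = 3/2 + 1 = 5/2)
h(c, x) = 2 + c
m = 88 (m = 2 + (98 + 3*(-4)) = 2 + (98 - 12) = 2 + 86 = 88)
B(u, z) = -3*u/2 - 3*z/2 (B(u, z) = (5/2 - 4)*(u + z) = -3*(u + z)/2 = -3*u/2 - 3*z/2)
B(m, 16) + U(h(-5, 2)) = (-3/2*88 - 3/2*16) + 1/(-21 + (2 - 5)) = (-132 - 24) + 1/(-21 - 3) = -156 + 1/(-24) = -156 - 1/24 = -3745/24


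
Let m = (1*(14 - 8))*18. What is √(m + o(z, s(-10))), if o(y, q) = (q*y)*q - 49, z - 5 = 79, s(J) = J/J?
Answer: √143 ≈ 11.958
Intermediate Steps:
s(J) = 1
z = 84 (z = 5 + 79 = 84)
m = 108 (m = (1*6)*18 = 6*18 = 108)
o(y, q) = -49 + y*q² (o(y, q) = y*q² - 49 = -49 + y*q²)
√(m + o(z, s(-10))) = √(108 + (-49 + 84*1²)) = √(108 + (-49 + 84*1)) = √(108 + (-49 + 84)) = √(108 + 35) = √143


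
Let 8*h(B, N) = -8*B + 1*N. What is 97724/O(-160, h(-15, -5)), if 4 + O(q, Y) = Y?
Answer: 781792/83 ≈ 9419.2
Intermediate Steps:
h(B, N) = -B + N/8 (h(B, N) = (-8*B + 1*N)/8 = (-8*B + N)/8 = (N - 8*B)/8 = -B + N/8)
O(q, Y) = -4 + Y
97724/O(-160, h(-15, -5)) = 97724/(-4 + (-1*(-15) + (⅛)*(-5))) = 97724/(-4 + (15 - 5/8)) = 97724/(-4 + 115/8) = 97724/(83/8) = 97724*(8/83) = 781792/83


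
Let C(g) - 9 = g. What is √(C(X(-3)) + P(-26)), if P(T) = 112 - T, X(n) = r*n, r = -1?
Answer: 5*√6 ≈ 12.247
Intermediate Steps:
X(n) = -n
C(g) = 9 + g
√(C(X(-3)) + P(-26)) = √((9 - 1*(-3)) + (112 - 1*(-26))) = √((9 + 3) + (112 + 26)) = √(12 + 138) = √150 = 5*√6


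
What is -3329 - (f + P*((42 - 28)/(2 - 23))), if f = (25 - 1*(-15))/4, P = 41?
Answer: -9935/3 ≈ -3311.7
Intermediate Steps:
f = 10 (f = (25 + 15)*(1/4) = 40*(1/4) = 10)
-3329 - (f + P*((42 - 28)/(2 - 23))) = -3329 - (10 + 41*((42 - 28)/(2 - 23))) = -3329 - (10 + 41*(14/(-21))) = -3329 - (10 + 41*(14*(-1/21))) = -3329 - (10 + 41*(-2/3)) = -3329 - (10 - 82/3) = -3329 - 1*(-52/3) = -3329 + 52/3 = -9935/3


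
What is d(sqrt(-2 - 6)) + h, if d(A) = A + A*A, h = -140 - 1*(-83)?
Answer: -65 + 2*I*sqrt(2) ≈ -65.0 + 2.8284*I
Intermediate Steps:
h = -57 (h = -140 + 83 = -57)
d(A) = A + A**2
d(sqrt(-2 - 6)) + h = sqrt(-2 - 6)*(1 + sqrt(-2 - 6)) - 57 = sqrt(-8)*(1 + sqrt(-8)) - 57 = (2*I*sqrt(2))*(1 + 2*I*sqrt(2)) - 57 = 2*I*sqrt(2)*(1 + 2*I*sqrt(2)) - 57 = -57 + 2*I*sqrt(2)*(1 + 2*I*sqrt(2))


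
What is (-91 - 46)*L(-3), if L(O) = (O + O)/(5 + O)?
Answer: 411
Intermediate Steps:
L(O) = 2*O/(5 + O) (L(O) = (2*O)/(5 + O) = 2*O/(5 + O))
(-91 - 46)*L(-3) = (-91 - 46)*(2*(-3)/(5 - 3)) = -274*(-3)/2 = -137*(-3) = 411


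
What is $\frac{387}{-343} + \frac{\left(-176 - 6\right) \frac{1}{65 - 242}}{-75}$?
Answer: $- \frac{5199851}{4553325} \approx -1.142$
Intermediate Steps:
$\frac{387}{-343} + \frac{\left(-176 - 6\right) \frac{1}{65 - 242}}{-75} = 387 \left(- \frac{1}{343}\right) + - \frac{182}{-177} \left(- \frac{1}{75}\right) = - \frac{387}{343} + \left(-182\right) \left(- \frac{1}{177}\right) \left(- \frac{1}{75}\right) = - \frac{387}{343} + \frac{182}{177} \left(- \frac{1}{75}\right) = - \frac{387}{343} - \frac{182}{13275} = - \frac{5199851}{4553325}$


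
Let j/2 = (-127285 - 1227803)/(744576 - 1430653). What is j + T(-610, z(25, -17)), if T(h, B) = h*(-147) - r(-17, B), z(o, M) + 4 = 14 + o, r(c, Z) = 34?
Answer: 8785701164/98011 ≈ 89640.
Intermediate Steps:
z(o, M) = 10 + o (z(o, M) = -4 + (14 + o) = 10 + o)
T(h, B) = -34 - 147*h (T(h, B) = h*(-147) - 1*34 = -147*h - 34 = -34 - 147*h)
j = 387168/98011 (j = 2*((-127285 - 1227803)/(744576 - 1430653)) = 2*(-1355088/(-686077)) = 2*(-1355088*(-1/686077)) = 2*(193584/98011) = 387168/98011 ≈ 3.9502)
j + T(-610, z(25, -17)) = 387168/98011 + (-34 - 147*(-610)) = 387168/98011 + (-34 + 89670) = 387168/98011 + 89636 = 8785701164/98011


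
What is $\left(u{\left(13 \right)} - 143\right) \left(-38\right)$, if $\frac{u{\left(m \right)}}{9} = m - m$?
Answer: $5434$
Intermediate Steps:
$u{\left(m \right)} = 0$ ($u{\left(m \right)} = 9 \left(m - m\right) = 9 \cdot 0 = 0$)
$\left(u{\left(13 \right)} - 143\right) \left(-38\right) = \left(0 - 143\right) \left(-38\right) = \left(-143\right) \left(-38\right) = 5434$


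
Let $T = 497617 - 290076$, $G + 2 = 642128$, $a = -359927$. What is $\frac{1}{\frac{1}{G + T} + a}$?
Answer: $- \frac{849667}{305818094308} \approx -2.7783 \cdot 10^{-6}$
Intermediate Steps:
$G = 642126$ ($G = -2 + 642128 = 642126$)
$T = 207541$
$\frac{1}{\frac{1}{G + T} + a} = \frac{1}{\frac{1}{642126 + 207541} - 359927} = \frac{1}{\frac{1}{849667} - 359927} = \frac{1}{- \frac{305818094308}{849667}} = - \frac{849667}{305818094308}$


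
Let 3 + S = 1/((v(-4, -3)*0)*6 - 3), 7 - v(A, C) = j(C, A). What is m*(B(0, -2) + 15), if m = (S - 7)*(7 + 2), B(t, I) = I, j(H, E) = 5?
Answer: -1209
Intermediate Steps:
v(A, C) = 2 (v(A, C) = 7 - 1*5 = 7 - 5 = 2)
S = -10/3 (S = -3 + 1/((2*0)*6 - 3) = -3 + 1/(0*6 - 3) = -3 + 1/(0 - 3) = -3 + 1/(-3) = -3 - ⅓ = -10/3 ≈ -3.3333)
m = -93 (m = (-10/3 - 7)*(7 + 2) = -31/3*9 = -93)
m*(B(0, -2) + 15) = -93*(-2 + 15) = -93*13 = -1209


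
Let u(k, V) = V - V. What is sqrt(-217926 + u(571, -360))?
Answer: 3*I*sqrt(24214) ≈ 466.83*I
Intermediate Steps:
u(k, V) = 0
sqrt(-217926 + u(571, -360)) = sqrt(-217926 + 0) = sqrt(-217926) = 3*I*sqrt(24214)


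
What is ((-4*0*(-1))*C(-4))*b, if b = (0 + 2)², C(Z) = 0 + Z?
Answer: 0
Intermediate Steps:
C(Z) = Z
b = 4 (b = 2² = 4)
((-4*0*(-1))*C(-4))*b = ((-4*0*(-1))*(-4))*4 = ((0*(-1))*(-4))*4 = (0*(-4))*4 = 0*4 = 0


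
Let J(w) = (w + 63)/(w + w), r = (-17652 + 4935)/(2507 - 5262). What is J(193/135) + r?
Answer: 14435876/531715 ≈ 27.150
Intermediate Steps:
r = 12717/2755 (r = -12717/(-2755) = -12717*(-1/2755) = 12717/2755 ≈ 4.6160)
J(w) = (63 + w)/(2*w) (J(w) = (63 + w)/((2*w)) = (63 + w)*(1/(2*w)) = (63 + w)/(2*w))
J(193/135) + r = (63 + 193/135)/(2*((193/135))) + 12717/2755 = (63 + 193*(1/135))/(2*((193*(1/135)))) + 12717/2755 = (63 + 193/135)/(2*(193/135)) + 12717/2755 = (½)*(135/193)*(8698/135) + 12717/2755 = 4349/193 + 12717/2755 = 14435876/531715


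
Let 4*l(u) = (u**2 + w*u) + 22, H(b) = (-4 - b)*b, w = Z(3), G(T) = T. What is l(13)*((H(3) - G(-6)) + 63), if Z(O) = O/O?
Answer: 2448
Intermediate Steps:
Z(O) = 1
w = 1
H(b) = b*(-4 - b)
l(u) = 11/2 + u/4 + u**2/4 (l(u) = ((u**2 + 1*u) + 22)/4 = ((u**2 + u) + 22)/4 = ((u + u**2) + 22)/4 = (22 + u + u**2)/4 = 11/2 + u/4 + u**2/4)
l(13)*((H(3) - G(-6)) + 63) = (11/2 + (1/4)*13 + (1/4)*13**2)*((-1*3*(4 + 3) - 1*(-6)) + 63) = (11/2 + 13/4 + (1/4)*169)*((-1*3*7 + 6) + 63) = (11/2 + 13/4 + 169/4)*((-21 + 6) + 63) = 51*(-15 + 63) = 51*48 = 2448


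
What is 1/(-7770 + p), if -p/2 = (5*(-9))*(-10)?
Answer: -1/8670 ≈ -0.00011534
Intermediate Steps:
p = -900 (p = -2*5*(-9)*(-10) = -(-90)*(-10) = -2*450 = -900)
1/(-7770 + p) = 1/(-7770 - 900) = 1/(-8670) = -1/8670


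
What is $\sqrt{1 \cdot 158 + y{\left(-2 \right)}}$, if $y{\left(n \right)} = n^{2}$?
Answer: $9 \sqrt{2} \approx 12.728$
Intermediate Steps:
$\sqrt{1 \cdot 158 + y{\left(-2 \right)}} = \sqrt{1 \cdot 158 + \left(-2\right)^{2}} = \sqrt{158 + 4} = \sqrt{162} = 9 \sqrt{2}$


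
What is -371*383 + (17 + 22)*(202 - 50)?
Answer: -136165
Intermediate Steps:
-371*383 + (17 + 22)*(202 - 50) = -142093 + 39*152 = -142093 + 5928 = -136165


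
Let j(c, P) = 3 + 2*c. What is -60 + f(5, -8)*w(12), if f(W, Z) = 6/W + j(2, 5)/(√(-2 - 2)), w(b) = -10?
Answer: -72 + 35*I ≈ -72.0 + 35.0*I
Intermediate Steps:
f(W, Z) = 6/W - 7*I/2 (f(W, Z) = 6/W + (3 + 2*2)/(√(-2 - 2)) = 6/W + (3 + 4)/(√(-4)) = 6/W + 7/((2*I)) = 6/W + 7*(-I/2) = 6/W - 7*I/2)
-60 + f(5, -8)*w(12) = -60 + (6/5 - 7*I/2)*(-10) = -60 + (-12 + 35*I) = -72 + 35*I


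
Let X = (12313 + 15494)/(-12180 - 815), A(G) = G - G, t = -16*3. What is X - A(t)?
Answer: -1209/565 ≈ -2.1398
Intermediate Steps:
t = -48
A(G) = 0
X = -1209/565 (X = 27807/(-12995) = 27807*(-1/12995) = -1209/565 ≈ -2.1398)
X - A(t) = -1209/565 - 1*0 = -1209/565 + 0 = -1209/565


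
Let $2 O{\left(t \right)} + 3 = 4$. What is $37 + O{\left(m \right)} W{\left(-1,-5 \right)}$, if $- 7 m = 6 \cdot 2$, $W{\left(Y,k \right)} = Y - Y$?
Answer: $37$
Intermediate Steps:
$W{\left(Y,k \right)} = 0$
$m = - \frac{12}{7}$ ($m = - \frac{6 \cdot 2}{7} = \left(- \frac{1}{7}\right) 12 = - \frac{12}{7} \approx -1.7143$)
$O{\left(t \right)} = \frac{1}{2}$ ($O{\left(t \right)} = - \frac{3}{2} + \frac{1}{2} \cdot 4 = - \frac{3}{2} + 2 = \frac{1}{2}$)
$37 + O{\left(m \right)} W{\left(-1,-5 \right)} = 37 + \frac{1}{2} \cdot 0 = 37 + 0 = 37$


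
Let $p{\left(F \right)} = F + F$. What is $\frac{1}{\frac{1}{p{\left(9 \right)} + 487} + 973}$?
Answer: $\frac{505}{491366} \approx 0.0010277$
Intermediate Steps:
$p{\left(F \right)} = 2 F$
$\frac{1}{\frac{1}{p{\left(9 \right)} + 487} + 973} = \frac{1}{\frac{1}{2 \cdot 9 + 487} + 973} = \frac{1}{\frac{1}{18 + 487} + 973} = \frac{1}{\frac{1}{505} + 973} = \frac{1}{\frac{491366}{505}} = \frac{505}{491366}$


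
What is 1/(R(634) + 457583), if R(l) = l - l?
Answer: 1/457583 ≈ 2.1854e-6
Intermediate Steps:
R(l) = 0
1/(R(634) + 457583) = 1/(0 + 457583) = 1/457583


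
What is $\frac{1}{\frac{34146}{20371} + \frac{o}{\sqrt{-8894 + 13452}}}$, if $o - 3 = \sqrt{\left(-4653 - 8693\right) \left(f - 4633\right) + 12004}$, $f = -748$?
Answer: $\frac{92851018}{155637468 + 20371 \sqrt{4558} \left(3 + \sqrt{71826830}\right)} \approx 0.0078584$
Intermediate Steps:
$o = 3 + \sqrt{71826830}$ ($o = 3 + \sqrt{\left(-4653 - 8693\right) \left(-748 - 4633\right) + 12004} = 3 + \sqrt{\left(-13346\right) \left(-5381\right) + 12004} = 3 + \sqrt{71814826 + 12004} = 3 + \sqrt{71826830} \approx 8478.1$)
$\frac{1}{\frac{34146}{20371} + \frac{o}{\sqrt{-8894 + 13452}}} = \frac{1}{\frac{34146}{20371} + \frac{3 + \sqrt{71826830}}{\sqrt{-8894 + 13452}}} = \frac{1}{34146 \cdot \frac{1}{20371} + \frac{3 + \sqrt{71826830}}{\sqrt{4558}}} = \frac{1}{\frac{34146}{20371} + \left(3 + \sqrt{71826830}\right) \frac{\sqrt{4558}}{4558}} = \frac{1}{\frac{34146}{20371} + \frac{\sqrt{4558} \left(3 + \sqrt{71826830}\right)}{4558}}$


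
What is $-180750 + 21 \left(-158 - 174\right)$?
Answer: $-187722$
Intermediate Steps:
$-180750 + 21 \left(-158 - 174\right) = -180750 + 21 \left(-332\right) = -180750 - 6972 = -187722$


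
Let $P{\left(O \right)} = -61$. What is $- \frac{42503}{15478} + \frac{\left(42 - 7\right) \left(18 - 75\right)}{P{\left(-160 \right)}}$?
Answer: $\frac{28285927}{944158} \approx 29.959$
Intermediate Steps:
$- \frac{42503}{15478} + \frac{\left(42 - 7\right) \left(18 - 75\right)}{P{\left(-160 \right)}} = - \frac{42503}{15478} + \frac{\left(42 - 7\right) \left(18 - 75\right)}{-61} = \left(-42503\right) \frac{1}{15478} + \left(42 - 7\right) \left(-57\right) \left(- \frac{1}{61}\right) = - \frac{42503}{15478} + 35 \left(-57\right) \left(- \frac{1}{61}\right) = - \frac{42503}{15478} - - \frac{1995}{61} = - \frac{42503}{15478} + \frac{1995}{61} = \frac{28285927}{944158}$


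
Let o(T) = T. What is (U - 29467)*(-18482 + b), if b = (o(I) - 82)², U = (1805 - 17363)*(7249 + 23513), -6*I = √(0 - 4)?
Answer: 50649497712649/9 - 78494444732*I/3 ≈ 5.6277e+12 - 2.6165e+10*I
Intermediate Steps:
I = -I/3 (I = -√(0 - 4)/6 = -I/3 ≈ -0.33333*I)
U = -478595196 (U = -15558*30762 = -478595196)
b = (-82 - I/3)² (b = (-I/3 - 82)² = (-82 - I/3)² ≈ 6723.9 + 54.67*I)
(U - 29467)*(-18482 + b) = (-478595196 - 29467)*(-18482 + (246 + I)²/9) = -478624663*(-18482 + (246 + I)²/9) = 8845941021566 - 478624663*(246 + I)²/9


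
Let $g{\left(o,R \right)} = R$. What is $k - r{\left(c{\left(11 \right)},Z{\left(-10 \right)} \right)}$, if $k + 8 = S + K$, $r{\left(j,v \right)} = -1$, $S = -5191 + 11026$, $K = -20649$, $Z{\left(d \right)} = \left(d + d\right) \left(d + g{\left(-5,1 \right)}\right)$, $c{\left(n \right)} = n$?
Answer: $-14821$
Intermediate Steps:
$Z{\left(d \right)} = 2 d \left(1 + d\right)$ ($Z{\left(d \right)} = \left(d + d\right) \left(d + 1\right) = 2 d \left(1 + d\right)$)
$S = 5835$
$k = -14822$ ($k = -8 + \left(5835 - 20649\right) = -8 - 14814 = -14822$)
$k - r{\left(c{\left(11 \right)},Z{\left(-10 \right)} \right)} = -14822 - -1 = -14822 + 1 = -14821$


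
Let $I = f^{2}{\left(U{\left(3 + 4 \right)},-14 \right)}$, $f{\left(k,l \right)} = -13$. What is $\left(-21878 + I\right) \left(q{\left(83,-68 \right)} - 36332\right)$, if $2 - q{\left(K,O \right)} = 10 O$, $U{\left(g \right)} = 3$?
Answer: $773925850$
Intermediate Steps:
$q{\left(K,O \right)} = 2 - 10 O$
$I = 169$ ($I = \left(-13\right)^{2} = 169$)
$\left(-21878 + I\right) \left(q{\left(83,-68 \right)} - 36332\right) = \left(-21878 + 169\right) \left(\left(2 - -680\right) - 36332\right) = - 21709 \left(\left(2 + 680\right) - 36332\right) = - 21709 \left(682 - 36332\right) = \left(-21709\right) \left(-35650\right) = 773925850$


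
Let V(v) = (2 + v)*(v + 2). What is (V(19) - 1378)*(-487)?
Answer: 456319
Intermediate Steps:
V(v) = (2 + v)**2 (V(v) = (2 + v)*(2 + v) = (2 + v)**2)
(V(19) - 1378)*(-487) = ((2 + 19)**2 - 1378)*(-487) = (21**2 - 1378)*(-487) = (441 - 1378)*(-487) = -937*(-487) = 456319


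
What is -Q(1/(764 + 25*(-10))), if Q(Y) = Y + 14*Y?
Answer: -15/514 ≈ -0.029183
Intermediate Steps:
Q(Y) = 15*Y
-Q(1/(764 + 25*(-10))) = -15/(764 + 25*(-10)) = -15/(764 - 250) = -15/514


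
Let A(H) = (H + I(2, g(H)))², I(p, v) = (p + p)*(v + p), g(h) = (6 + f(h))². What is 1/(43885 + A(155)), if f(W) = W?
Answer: 1/10784243294 ≈ 9.2728e-11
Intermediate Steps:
g(h) = (6 + h)²
I(p, v) = 2*p*(p + v) (I(p, v) = (2*p)*(p + v) = 2*p*(p + v))
A(H) = (8 + H + 4*(6 + H)²)² (A(H) = (H + 2*2*(2 + (6 + H)²))² = (H + (8 + 4*(6 + H)²))² = (8 + H + 4*(6 + H)²)²)
1/(43885 + A(155)) = 1/(43885 + (8 + 155 + 4*(6 + 155)²)²) = 1/(43885 + (8 + 155 + 4*161²)²) = 1/(43885 + (8 + 155 + 4*25921)²) = 1/(43885 + (8 + 155 + 103684)²) = 1/(43885 + 103847²) = 1/(43885 + 10784199409) = 1/10784243294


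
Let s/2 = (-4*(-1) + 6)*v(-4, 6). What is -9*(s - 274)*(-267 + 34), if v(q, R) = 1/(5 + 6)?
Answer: -6278418/11 ≈ -5.7077e+5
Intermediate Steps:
v(q, R) = 1/11
s = 20/11 (s = 2*((-4*(-1) + 6)*(1/11)) = 2*((4 + 6)*(1/11)) = 2*(10*(1/11)) = 2*(10/11) = 20/11 ≈ 1.8182)
-9*(s - 274)*(-267 + 34) = -9*(20/11 - 274)*(-267 + 34) = -(-26946)*(-233)/11 = -9*697602/11 = -6278418/11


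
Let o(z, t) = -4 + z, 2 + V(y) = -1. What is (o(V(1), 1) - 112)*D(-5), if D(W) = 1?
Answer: -119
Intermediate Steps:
V(y) = -3 (V(y) = -2 - 1 = -3)
(o(V(1), 1) - 112)*D(-5) = ((-4 - 3) - 112)*1 = (-7 - 112)*1 = -119*1 = -119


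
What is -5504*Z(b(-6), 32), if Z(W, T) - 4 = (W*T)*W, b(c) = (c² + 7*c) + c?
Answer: -25384448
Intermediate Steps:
b(c) = c² + 8*c
Z(W, T) = 4 + T*W² (Z(W, T) = 4 + (W*T)*W = 4 + (T*W)*W = 4 + T*W²)
-5504*Z(b(-6), 32) = -5504*(4 + 32*(-6*(8 - 6))²) = -5504*(4 + 32*(-6*2)²) = -5504*(4 + 32*(-12)²) = -5504*(4 + 32*144) = -5504*(4 + 4608) = -5504*4612 = -64*396632 = -25384448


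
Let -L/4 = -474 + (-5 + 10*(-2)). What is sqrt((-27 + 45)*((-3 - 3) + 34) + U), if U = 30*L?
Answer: 4*sqrt(3774) ≈ 245.73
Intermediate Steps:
L = 1996 (L = -4*(-474 + (-5 + 10*(-2))) = -4*(-474 + (-5 - 20)) = -4*(-474 - 25) = -4*(-499) = 1996)
U = 59880 (U = 30*1996 = 59880)
sqrt((-27 + 45)*((-3 - 3) + 34) + U) = sqrt((-27 + 45)*((-3 - 3) + 34) + 59880) = sqrt(18*(-6 + 34) + 59880) = sqrt(18*28 + 59880) = sqrt(504 + 59880) = sqrt(60384) = 4*sqrt(3774)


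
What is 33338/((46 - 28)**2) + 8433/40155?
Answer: 223569947/2168370 ≈ 103.11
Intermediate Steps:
33338/((46 - 28)**2) + 8433/40155 = 33338/(18**2) + 8433*(1/40155) = 33338/324 + 2811/13385 = 33338*(1/324) + 2811/13385 = 16669/162 + 2811/13385 = 223569947/2168370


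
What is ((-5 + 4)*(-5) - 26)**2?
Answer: 441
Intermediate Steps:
((-5 + 4)*(-5) - 26)**2 = (-1*(-5) - 26)**2 = (5 - 26)**2 = (-21)**2 = 441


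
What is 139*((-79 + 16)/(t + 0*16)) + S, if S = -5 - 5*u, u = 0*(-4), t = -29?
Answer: 8612/29 ≈ 296.97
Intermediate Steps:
u = 0
S = -5 (S = -5 - 5*0 = -5 + 0 = -5)
139*((-79 + 16)/(t + 0*16)) + S = 139*((-79 + 16)/(-29 + 0*16)) - 5 = 139*(-63/(-29 + 0)) - 5 = 139*(-63/(-29)) - 5 = 139*(-63*(-1/29)) - 5 = 139*(63/29) - 5 = 8757/29 - 5 = 8612/29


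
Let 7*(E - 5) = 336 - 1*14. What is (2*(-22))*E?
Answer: -2244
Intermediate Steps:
E = 51 (E = 5 + (336 - 1*14)/7 = 5 + (336 - 14)/7 = 5 + (1/7)*322 = 5 + 46 = 51)
(2*(-22))*E = (2*(-22))*51 = -44*51 = -2244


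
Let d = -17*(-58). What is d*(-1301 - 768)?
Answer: -2040034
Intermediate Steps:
d = 986
d*(-1301 - 768) = 986*(-1301 - 768) = 986*(-2069) = -2040034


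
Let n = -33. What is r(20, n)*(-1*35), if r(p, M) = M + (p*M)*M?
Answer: -761145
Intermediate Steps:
r(p, M) = M + p*M² (r(p, M) = M + (M*p)*M = M + p*M²)
r(20, n)*(-1*35) = (-33*(1 - 33*20))*(-1*35) = -33*(1 - 660)*(-35) = -33*(-659)*(-35) = 21747*(-35) = -761145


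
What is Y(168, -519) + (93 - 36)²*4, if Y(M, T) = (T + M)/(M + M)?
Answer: 1455435/112 ≈ 12995.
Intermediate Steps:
Y(M, T) = (M + T)/(2*M) (Y(M, T) = (M + T)/((2*M)) = (M + T)*(1/(2*M)) = (M + T)/(2*M))
Y(168, -519) + (93 - 36)²*4 = (½)*(168 - 519)/168 + (93 - 36)²*4 = (½)*(1/168)*(-351) + 57²*4 = -117/112 + 3249*4 = -117/112 + 12996 = 1455435/112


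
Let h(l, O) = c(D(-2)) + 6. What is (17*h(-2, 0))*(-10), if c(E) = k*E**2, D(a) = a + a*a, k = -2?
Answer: 340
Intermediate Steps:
D(a) = a + a**2
c(E) = -2*E**2
h(l, O) = -2 (h(l, O) = -2*4*(1 - 2)**2 + 6 = -2*(-2*(-1))**2 + 6 = -2*2**2 + 6 = -2*4 + 6 = -8 + 6 = -2)
(17*h(-2, 0))*(-10) = (17*(-2))*(-10) = -34*(-10) = 340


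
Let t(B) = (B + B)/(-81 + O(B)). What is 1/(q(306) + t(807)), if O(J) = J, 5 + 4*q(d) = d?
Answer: 484/37497 ≈ 0.012908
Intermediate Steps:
q(d) = -5/4 + d/4
t(B) = 2*B/(-81 + B) (t(B) = (B + B)/(-81 + B) = (2*B)/(-81 + B) = 2*B/(-81 + B))
1/(q(306) + t(807)) = 1/((-5/4 + (¼)*306) + 2*807/(-81 + 807)) = 1/((-5/4 + 153/2) + 2*807/726) = 1/(301/4 + 2*807*(1/726)) = 1/(301/4 + 269/121) = 1/(37497/484) = 484/37497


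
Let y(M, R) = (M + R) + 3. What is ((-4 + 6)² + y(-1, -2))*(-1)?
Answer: -4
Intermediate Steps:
y(M, R) = 3 + M + R
((-4 + 6)² + y(-1, -2))*(-1) = ((-4 + 6)² + (3 - 1 - 2))*(-1) = (2² + 0)*(-1) = (4 + 0)*(-1) = 4*(-1) = -4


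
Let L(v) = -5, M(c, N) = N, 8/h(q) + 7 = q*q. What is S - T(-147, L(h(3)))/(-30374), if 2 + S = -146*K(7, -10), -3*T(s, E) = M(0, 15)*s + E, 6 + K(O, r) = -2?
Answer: 53125231/45561 ≈ 1166.0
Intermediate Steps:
h(q) = 8/(-7 + q**2) (h(q) = 8/(-7 + q*q) = 8/(-7 + q**2))
K(O, r) = -8 (K(O, r) = -6 - 2 = -8)
T(s, E) = -5*s - E/3 (T(s, E) = -(15*s + E)/3 = -(E + 15*s)/3 = -5*s - E/3)
S = 1166 (S = -2 - 146*(-8) = -2 + 1168 = 1166)
S - T(-147, L(h(3)))/(-30374) = 1166 - (-5*(-147) - 1/3*(-5))/(-30374) = 1166 - (735 + 5/3)*(-1)/30374 = 1166 - 2210*(-1)/(3*30374) = 1166 - 1*(-1105/45561) = 1166 + 1105/45561 = 53125231/45561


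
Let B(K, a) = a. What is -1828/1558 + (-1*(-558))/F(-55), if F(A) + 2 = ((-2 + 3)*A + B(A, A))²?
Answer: -5311445/4712171 ≈ -1.1272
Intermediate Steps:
F(A) = -2 + 4*A² (F(A) = -2 + ((-2 + 3)*A + A)² = -2 + (1*A + A)² = -2 + (A + A)² = -2 + (2*A)² = -2 + 4*A²)
-1828/1558 + (-1*(-558))/F(-55) = -1828/1558 + (-1*(-558))/(-2 + 4*(-55)²) = -1828*1/1558 + 558/(-2 + 4*3025) = -914/779 + 558/(-2 + 12100) = -914/779 + 558/12098 = -914/779 + 558*(1/12098) = -914/779 + 279/6049 = -5311445/4712171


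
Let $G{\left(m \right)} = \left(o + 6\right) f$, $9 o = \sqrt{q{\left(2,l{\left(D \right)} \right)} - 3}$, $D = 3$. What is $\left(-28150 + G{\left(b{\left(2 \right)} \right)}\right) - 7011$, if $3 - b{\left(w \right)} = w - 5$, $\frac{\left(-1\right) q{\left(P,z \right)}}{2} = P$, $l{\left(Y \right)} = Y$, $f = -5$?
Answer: $-35191 - \frac{5 i \sqrt{7}}{9} \approx -35191.0 - 1.4699 i$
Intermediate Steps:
$q{\left(P,z \right)} = - 2 P$
$o = \frac{i \sqrt{7}}{9}$ ($o = \frac{\sqrt{\left(-2\right) 2 - 3}}{9} = \frac{\sqrt{-4 - 3}}{9} = \frac{\sqrt{-7}}{9} = \frac{i \sqrt{7}}{9} \approx 0.29397 i$)
$b{\left(w \right)} = 8 - w$ ($b{\left(w \right)} = 3 - \left(w - 5\right) = 3 - \left(-5 + w\right) = 8 - w$)
$G{\left(m \right)} = -30 - \frac{5 i \sqrt{7}}{9}$ ($G{\left(m \right)} = \left(\frac{i \sqrt{7}}{9} + 6\right) \left(-5\right) = \left(6 + \frac{i \sqrt{7}}{9}\right) \left(-5\right) = -30 - \frac{5 i \sqrt{7}}{9}$)
$\left(-28150 + G{\left(b{\left(2 \right)} \right)}\right) - 7011 = \left(-28150 - \left(30 + \frac{5 i \sqrt{7}}{9}\right)\right) - 7011 = \left(-28180 - \frac{5 i \sqrt{7}}{9}\right) - 7011 = -35191 - \frac{5 i \sqrt{7}}{9}$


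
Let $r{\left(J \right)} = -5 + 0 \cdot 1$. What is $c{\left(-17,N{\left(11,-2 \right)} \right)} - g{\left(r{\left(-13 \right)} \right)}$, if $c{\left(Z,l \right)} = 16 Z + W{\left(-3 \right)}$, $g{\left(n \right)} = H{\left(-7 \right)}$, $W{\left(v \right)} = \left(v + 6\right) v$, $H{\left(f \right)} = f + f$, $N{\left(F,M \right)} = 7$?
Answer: $-267$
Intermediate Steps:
$H{\left(f \right)} = 2 f$
$W{\left(v \right)} = v \left(6 + v\right)$ ($W{\left(v \right)} = \left(6 + v\right) v = v \left(6 + v\right)$)
$r{\left(J \right)} = -5$ ($r{\left(J \right)} = -5 + 0 = -5$)
$g{\left(n \right)} = -14$ ($g{\left(n \right)} = 2 \left(-7\right) = -14$)
$c{\left(Z,l \right)} = -9 + 16 Z$ ($c{\left(Z,l \right)} = 16 Z - 3 \left(6 - 3\right) = 16 Z - 9 = -9 + 16 Z$)
$c{\left(-17,N{\left(11,-2 \right)} \right)} - g{\left(r{\left(-13 \right)} \right)} = \left(-9 + 16 \left(-17\right)\right) - -14 = \left(-9 - 272\right) + 14 = -281 + 14 = -267$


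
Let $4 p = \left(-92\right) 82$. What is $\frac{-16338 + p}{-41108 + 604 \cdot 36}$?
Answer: $\frac{4556}{4841} \approx 0.94113$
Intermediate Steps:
$p = -1886$ ($p = \frac{\left(-92\right) 82}{4} = \frac{1}{4} \left(-7544\right) = -1886$)
$\frac{-16338 + p}{-41108 + 604 \cdot 36} = \frac{-16338 - 1886}{-41108 + 604 \cdot 36} = - \frac{18224}{-41108 + 21744} = - \frac{18224}{-19364} = \left(-18224\right) \left(- \frac{1}{19364}\right) = \frac{4556}{4841}$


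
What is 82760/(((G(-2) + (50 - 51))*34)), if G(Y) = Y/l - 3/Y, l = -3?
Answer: 248280/119 ≈ 2086.4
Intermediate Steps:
G(Y) = -3/Y - Y/3 (G(Y) = Y/(-3) - 3/Y = Y*(-⅓) - 3/Y = -Y/3 - 3/Y = -3/Y - Y/3)
82760/(((G(-2) + (50 - 51))*34)) = 82760/((((-3/(-2) - ⅓*(-2)) + (50 - 51))*34)) = 82760/((((-3*(-½) + ⅔) - 1)*34)) = 82760/((((3/2 + ⅔) - 1)*34)) = 82760/(((13/6 - 1)*34)) = 82760/(((7/6)*34)) = 82760/(119/3) = 82760*(3/119) = 248280/119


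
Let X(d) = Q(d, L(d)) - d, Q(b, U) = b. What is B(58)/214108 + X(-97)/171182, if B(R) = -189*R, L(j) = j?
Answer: -5481/107054 ≈ -0.051198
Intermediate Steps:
X(d) = 0 (X(d) = d - d = 0)
B(58)/214108 + X(-97)/171182 = -189*58/214108 + 0/171182 = -10962*1/214108 + 0*(1/171182) = -5481/107054 + 0 = -5481/107054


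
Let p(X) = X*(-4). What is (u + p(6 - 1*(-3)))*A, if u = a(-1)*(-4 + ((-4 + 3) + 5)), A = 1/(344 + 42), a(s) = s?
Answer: -18/193 ≈ -0.093264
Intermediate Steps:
p(X) = -4*X
A = 1/386 ≈ 0.0025907
u = 0 (u = -(-4 + ((-4 + 3) + 5)) = -(-4 + (-1 + 5)) = -(-4 + 4) = -1*0 = 0)
(u + p(6 - 1*(-3)))*A = (0 - 4*(6 - 1*(-3)))*(1/386) = (0 - 4*(6 + 3))*(1/386) = (0 - 4*9)*(1/386) = (0 - 36)*(1/386) = -36*1/386 = -18/193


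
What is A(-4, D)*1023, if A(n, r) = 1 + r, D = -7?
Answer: -6138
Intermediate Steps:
A(-4, D)*1023 = (1 - 7)*1023 = -6*1023 = -6138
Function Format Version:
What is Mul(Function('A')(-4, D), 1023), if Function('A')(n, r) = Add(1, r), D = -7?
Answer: -6138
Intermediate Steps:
Mul(Function('A')(-4, D), 1023) = Mul(Add(1, -7), 1023) = Mul(-6, 1023) = -6138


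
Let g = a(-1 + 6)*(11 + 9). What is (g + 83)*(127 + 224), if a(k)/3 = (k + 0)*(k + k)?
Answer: 1082133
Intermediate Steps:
a(k) = 6*k**2 (a(k) = 3*((k + 0)*(k + k)) = 3*(k*(2*k)) = 3*(2*k**2) = 6*k**2)
g = 3000 (g = (6*(-1 + 6)**2)*(11 + 9) = (6*5**2)*20 = (6*25)*20 = 150*20 = 3000)
(g + 83)*(127 + 224) = (3000 + 83)*(127 + 224) = 3083*351 = 1082133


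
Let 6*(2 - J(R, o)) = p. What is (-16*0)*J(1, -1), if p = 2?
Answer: 0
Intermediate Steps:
J(R, o) = 5/3 (J(R, o) = 2 - 1/6*2 = 2 - 1/3 = 5/3)
(-16*0)*J(1, -1) = -16*0*(5/3) = 0*(5/3) = 0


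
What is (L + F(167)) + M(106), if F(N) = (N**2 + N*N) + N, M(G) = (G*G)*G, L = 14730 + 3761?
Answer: 1265452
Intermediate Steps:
L = 18491
M(G) = G**3 (M(G) = G**2*G = G**3)
F(N) = N + 2*N**2 (F(N) = (N**2 + N**2) + N = 2*N**2 + N = N + 2*N**2)
(L + F(167)) + M(106) = (18491 + 167*(1 + 2*167)) + 106**3 = (18491 + 167*(1 + 334)) + 1191016 = (18491 + 167*335) + 1191016 = (18491 + 55945) + 1191016 = 74436 + 1191016 = 1265452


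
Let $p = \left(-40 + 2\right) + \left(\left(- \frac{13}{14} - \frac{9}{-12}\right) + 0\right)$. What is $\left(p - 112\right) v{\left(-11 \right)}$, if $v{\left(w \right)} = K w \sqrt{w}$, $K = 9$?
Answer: $\frac{416295 i \sqrt{11}}{28} \approx 49311.0 i$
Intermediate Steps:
$v{\left(w \right)} = 9 w^{\frac{3}{2}}$ ($v{\left(w \right)} = 9 w \sqrt{w} = 9 w^{\frac{3}{2}}$)
$p = - \frac{1069}{28}$ ($p = -38 + \left(\left(\left(-13\right) \frac{1}{14} - - \frac{3}{4}\right) + 0\right) = -38 + \left(\left(- \frac{13}{14} + \frac{3}{4}\right) + 0\right) = -38 + \left(- \frac{5}{28} + 0\right) = -38 - \frac{5}{28} = - \frac{1069}{28} \approx -38.179$)
$\left(p - 112\right) v{\left(-11 \right)} = \left(- \frac{1069}{28} - 112\right) 9 \left(-11\right)^{\frac{3}{2}} = - \frac{4205 \cdot 9 \left(- 11 i \sqrt{11}\right)}{28} = - \frac{4205 \left(- 99 i \sqrt{11}\right)}{28} = \frac{416295 i \sqrt{11}}{28}$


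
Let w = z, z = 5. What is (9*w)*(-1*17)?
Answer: -765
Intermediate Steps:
w = 5
(9*w)*(-1*17) = (9*5)*(-1*17) = 45*(-17) = -765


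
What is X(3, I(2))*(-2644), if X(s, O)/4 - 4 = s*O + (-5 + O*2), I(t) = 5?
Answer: -253824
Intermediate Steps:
X(s, O) = -4 + 8*O + 4*O*s (X(s, O) = 16 + 4*(s*O + (-5 + O*2)) = 16 + 4*(O*s + (-5 + 2*O)) = 16 + 4*(-5 + 2*O + O*s) = 16 + (-20 + 8*O + 4*O*s) = -4 + 8*O + 4*O*s)
X(3, I(2))*(-2644) = (-4 + 8*5 + 4*5*3)*(-2644) = (-4 + 40 + 60)*(-2644) = 96*(-2644) = -253824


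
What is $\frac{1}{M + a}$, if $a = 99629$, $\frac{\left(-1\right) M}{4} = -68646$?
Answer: $\frac{1}{374213} \approx 2.6723 \cdot 10^{-6}$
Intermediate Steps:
$M = 274584$ ($M = \left(-4\right) \left(-68646\right) = 274584$)
$\frac{1}{M + a} = \frac{1}{274584 + 99629} = \frac{1}{374213}$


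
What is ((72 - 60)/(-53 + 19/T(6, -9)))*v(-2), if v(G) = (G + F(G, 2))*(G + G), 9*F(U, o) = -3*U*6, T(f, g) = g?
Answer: 54/31 ≈ 1.7419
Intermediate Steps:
F(U, o) = -2*U (F(U, o) = (-3*U*6)/9 = (-18*U)/9 = -2*U)
v(G) = -2*G² (v(G) = (G - 2*G)*(G + G) = (-G)*(2*G) = -2*G²)
((72 - 60)/(-53 + 19/T(6, -9)))*v(-2) = ((72 - 60)/(-53 + 19/(-9)))*(-2*(-2)²) = (12/(-53 + 19*(-⅑)))*(-2*4) = (12/(-53 - 19/9))*(-8) = (12/(-496/9))*(-8) = (12*(-9/496))*(-8) = -27/124*(-8) = 54/31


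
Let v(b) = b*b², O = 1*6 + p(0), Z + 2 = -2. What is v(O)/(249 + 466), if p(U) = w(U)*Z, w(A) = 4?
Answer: -200/143 ≈ -1.3986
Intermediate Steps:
Z = -4 (Z = -2 - 2 = -4)
p(U) = -16 (p(U) = 4*(-4) = -16)
O = -10 (O = 1*6 - 16 = 6 - 16 = -10)
v(b) = b³
v(O)/(249 + 466) = (-10)³/(249 + 466) = -1000/715 = -1000*1/715 = -200/143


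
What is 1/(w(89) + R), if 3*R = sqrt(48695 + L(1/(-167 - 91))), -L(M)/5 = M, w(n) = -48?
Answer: 111456/7213427 + 3*sqrt(3241335270)/7213427 ≈ 0.039129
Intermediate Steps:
L(M) = -5*M
R = sqrt(3241335270)/774 (R = sqrt(48695 - 5/(-167 - 91))/3 = sqrt(48695 - 5/(-258))/3 = sqrt(48695 - 5*(-1/258))/3 = sqrt(48695 + 5/258)/3 = sqrt(12563315/258)/3 = (sqrt(3241335270)/258)/3 = sqrt(3241335270)/774 ≈ 73.557)
1/(w(89) + R) = 1/(-48 + sqrt(3241335270)/774)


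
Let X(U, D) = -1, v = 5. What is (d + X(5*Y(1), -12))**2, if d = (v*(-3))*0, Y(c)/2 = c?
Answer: 1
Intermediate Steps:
Y(c) = 2*c
d = 0 (d = (5*(-3))*0 = -15*0 = 0)
(d + X(5*Y(1), -12))**2 = (0 - 1)**2 = (-1)**2 = 1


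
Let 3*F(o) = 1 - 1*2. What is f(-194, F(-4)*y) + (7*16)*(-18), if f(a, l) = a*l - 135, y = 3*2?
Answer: -1763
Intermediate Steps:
F(o) = -1/3 (F(o) = (1 - 1*2)/3 = (1 - 2)/3 = (1/3)*(-1) = -1/3)
y = 6
f(a, l) = -135 + a*l
f(-194, F(-4)*y) + (7*16)*(-18) = (-135 - (-194)*6/3) + (7*16)*(-18) = (-135 - 194*(-2)) + 112*(-18) = (-135 + 388) - 2016 = 253 - 2016 = -1763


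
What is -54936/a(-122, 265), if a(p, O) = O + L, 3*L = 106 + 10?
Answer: -164808/911 ≈ -180.91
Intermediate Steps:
L = 116/3 (L = (106 + 10)/3 = (⅓)*116 = 116/3 ≈ 38.667)
a(p, O) = 116/3 + O (a(p, O) = O + 116/3 = 116/3 + O)
-54936/a(-122, 265) = -54936/(116/3 + 265) = -54936/911/3 = -54936*3/911 = -164808/911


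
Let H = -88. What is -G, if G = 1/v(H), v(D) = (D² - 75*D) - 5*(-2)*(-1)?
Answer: -1/14334 ≈ -6.9764e-5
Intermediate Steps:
v(D) = -10 + D² - 75*D (v(D) = (D² - 75*D) + 10*(-1) = (D² - 75*D) - 10 = -10 + D² - 75*D)
G = 1/14334 (G = 1/(-10 + (-88)² - 75*(-88)) = 1/(-10 + 7744 + 6600) = 1/14334 ≈ 6.9764e-5)
-G = -1*1/14334 = -1/14334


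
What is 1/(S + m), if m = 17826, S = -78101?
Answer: -1/60275 ≈ -1.6591e-5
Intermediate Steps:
1/(S + m) = 1/(-78101 + 17826) = 1/(-60275) = -1/60275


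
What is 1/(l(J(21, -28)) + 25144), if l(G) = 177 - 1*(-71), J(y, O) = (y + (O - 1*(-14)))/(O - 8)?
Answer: 1/25392 ≈ 3.9382e-5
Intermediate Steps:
J(y, O) = (14 + O + y)/(-8 + O) (J(y, O) = (y + (O + 14))/(-8 + O) = (y + (14 + O))/(-8 + O) = (14 + O + y)/(-8 + O))
l(G) = 248 (l(G) = 177 + 71 = 248)
1/(l(J(21, -28)) + 25144) = 1/(248 + 25144) = 1/25392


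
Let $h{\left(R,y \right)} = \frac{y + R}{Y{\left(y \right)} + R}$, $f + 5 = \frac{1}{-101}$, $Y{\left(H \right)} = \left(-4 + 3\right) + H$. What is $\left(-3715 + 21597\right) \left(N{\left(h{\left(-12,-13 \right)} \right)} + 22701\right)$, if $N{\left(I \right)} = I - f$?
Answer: $\frac{533138481087}{1313} \approx 4.0605 \cdot 10^{8}$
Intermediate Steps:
$Y{\left(H \right)} = -1 + H$
$f = - \frac{506}{101}$ ($f = -5 + \frac{1}{-101} = -5 - \frac{1}{101} = - \frac{506}{101} \approx -5.0099$)
$h{\left(R,y \right)} = \frac{R + y}{-1 + R + y}$ ($h{\left(R,y \right)} = \frac{y + R}{\left(-1 + y\right) + R} = \frac{R + y}{-1 + R + y}$)
$N{\left(I \right)} = \frac{506}{101} + I$ ($N{\left(I \right)} = I - - \frac{506}{101} = I + \frac{506}{101} = \frac{506}{101} + I$)
$\left(-3715 + 21597\right) \left(N{\left(h{\left(-12,-13 \right)} \right)} + 22701\right) = \left(-3715 + 21597\right) \left(\left(\frac{506}{101} + \frac{-12 - 13}{-1 - 12 - 13}\right) + 22701\right) = 17882 \left(\left(\frac{506}{101} + \frac{1}{-26} \left(-25\right)\right) + 22701\right) = 17882 \left(\left(\frac{506}{101} - - \frac{25}{26}\right) + 22701\right) = 17882 \left(\left(\frac{506}{101} + \frac{25}{26}\right) + 22701\right) = 17882 \left(\frac{15681}{2626} + 22701\right) = 17882 \cdot \frac{59628507}{2626} = \frac{533138481087}{1313}$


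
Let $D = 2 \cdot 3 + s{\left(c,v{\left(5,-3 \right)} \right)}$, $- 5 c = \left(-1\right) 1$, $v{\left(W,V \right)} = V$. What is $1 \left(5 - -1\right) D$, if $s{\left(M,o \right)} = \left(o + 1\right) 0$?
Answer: $36$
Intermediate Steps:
$c = \frac{1}{5}$ ($c = - \frac{\left(-1\right) 1}{5} = \left(- \frac{1}{5}\right) \left(-1\right) = \frac{1}{5} \approx 0.2$)
$s{\left(M,o \right)} = 0$ ($s{\left(M,o \right)} = \left(1 + o\right) 0 = 0$)
$D = 6$ ($D = 2 \cdot 3 + 0 = 6 + 0 = 6$)
$1 \left(5 - -1\right) D = 1 \left(5 - -1\right) 6 = 1 \left(5 + 1\right) 6 = 1 \cdot 6 \cdot 6 = 6 \cdot 6 = 36$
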